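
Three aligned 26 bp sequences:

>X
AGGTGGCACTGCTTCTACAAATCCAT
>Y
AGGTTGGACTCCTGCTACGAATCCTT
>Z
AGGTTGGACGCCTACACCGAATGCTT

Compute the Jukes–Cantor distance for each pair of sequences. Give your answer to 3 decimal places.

d(X,Y) = 0.276, d(X,Z) = 0.539, d(Y,Z) = 0.222

X–Y: 6/26 sites differ → p ≈ 0.230769, d = −0.75 ln(1 − 0.307692) = 0.275793 ≈ 0.276.
X–Z: 10/26 sites differ → p ≈ 0.384615, d = −0.75 ln(1 − 0.51282) = 0.539341 ≈ 0.539.
Y–Z: 5/26 sites differ → p ≈ 0.192308, d = −0.75 ln(1 − 0.256411) = 0.222200 ≈ 0.222.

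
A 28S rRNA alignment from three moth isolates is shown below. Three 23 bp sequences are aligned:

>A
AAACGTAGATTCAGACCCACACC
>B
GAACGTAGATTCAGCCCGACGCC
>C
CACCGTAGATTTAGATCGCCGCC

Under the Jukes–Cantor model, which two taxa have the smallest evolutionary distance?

A and B

A–B: 4/23 differ, p = 0.174, d = 0.198.
A–C: 7/23 differ, p = 0.304, d = 0.390.
B–C: 6/23 differ, p = 0.261, d = 0.321.
The smallest distance is between A and B.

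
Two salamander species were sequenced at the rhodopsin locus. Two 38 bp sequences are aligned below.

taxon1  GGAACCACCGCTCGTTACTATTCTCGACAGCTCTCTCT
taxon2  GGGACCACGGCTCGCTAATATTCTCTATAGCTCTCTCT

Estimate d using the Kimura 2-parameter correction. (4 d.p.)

Of 38 sites, 3 differences are transitions and 3 are transversions, so P = 3/38 ≈ 0.078947 and Q = 3/38 ≈ 0.078947.
Under the Kimura two-parameter model, d = −½ ln(1 − 2P − Q) − ¼ ln(1 − 2Q).
1 − 2P − Q = 0.763159, giving −½ ln(0.763159) = 0.135144.
1 − 2Q = 0.842106, giving −¼ ln(0.842106) = 0.042962.
d = 0.135144 + 0.042962 = 0.178106.

0.1781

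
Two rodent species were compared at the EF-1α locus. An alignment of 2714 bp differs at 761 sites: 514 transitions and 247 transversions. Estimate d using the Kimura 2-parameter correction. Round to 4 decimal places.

P = 514/2714 ≈ 0.189388 and Q = 247/2714 ≈ 0.09101.
Under the Kimura two-parameter model, d = −½ ln(1 − 2P − Q) − ¼ ln(1 − 2Q).
1 − 2P − Q = 0.530214, giving −½ ln(0.530214) = 0.317237.
1 − 2Q = 0.81798, giving −¼ ln(0.81798) = 0.050229.
d = 0.317237 + 0.050229 = 0.367466.

0.3675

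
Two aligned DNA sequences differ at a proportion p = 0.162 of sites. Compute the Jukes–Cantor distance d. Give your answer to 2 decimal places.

0.18

d = −(3/4) ln(1 − 4p/3) = −0.75 ln(1 − 0.216) = −0.75 ln(0.784)
  = −0.75 × (-0.243346) = 0.182510 substitutions/site.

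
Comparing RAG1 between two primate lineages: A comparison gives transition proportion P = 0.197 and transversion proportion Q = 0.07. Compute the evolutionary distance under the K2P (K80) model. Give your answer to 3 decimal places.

0.350

Under the Kimura two-parameter model, d = −½ ln(1 − 2P − Q) − ¼ ln(1 − 2Q).
1 − 2P − Q = 0.536, giving −½ ln(0.536) = 0.311811.
1 − 2Q = 0.86, giving −¼ ln(0.86) = 0.037706.
d = 0.311811 + 0.037706 = 0.349517.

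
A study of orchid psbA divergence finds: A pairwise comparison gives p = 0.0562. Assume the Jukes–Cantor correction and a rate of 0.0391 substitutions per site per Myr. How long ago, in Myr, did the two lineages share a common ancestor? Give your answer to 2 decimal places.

0.75

d = −(3/4) ln(1 − 4p/3) = −0.75 ln(1 − 0.074933) = −0.75 ln(0.925067)
  = −0.75 × (-0.077889) = 0.058417 substitutions/site.
Under a molecular clock d = 2μt, so t = d/(2μ) = 0.058417 / (2 × 0.0391) = 0.75 Myr.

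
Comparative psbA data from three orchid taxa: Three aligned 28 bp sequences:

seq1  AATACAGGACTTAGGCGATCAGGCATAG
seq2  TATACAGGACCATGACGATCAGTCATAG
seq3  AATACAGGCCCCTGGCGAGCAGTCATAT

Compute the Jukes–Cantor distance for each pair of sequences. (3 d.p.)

d(seq1,seq2) = 0.252, d(seq1,seq3) = 0.304, d(seq2,seq3) = 0.252

seq1–seq2: 6/28 sites differ → p ≈ 0.214286, d = −0.75 ln(1 − 0.285715) = 0.252355 ≈ 0.252.
seq1–seq3: 7/28 sites differ → p = 0.25, d = −0.75 ln(1 − 0.333333) = 0.304098 ≈ 0.304.
seq2–seq3: 6/28 sites differ → p ≈ 0.214286, d = −0.75 ln(1 − 0.285715) = 0.252355 ≈ 0.252.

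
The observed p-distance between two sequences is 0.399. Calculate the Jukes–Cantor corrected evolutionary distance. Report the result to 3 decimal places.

0.569

d = −(3/4) ln(1 − 4p/3) = −0.75 ln(1 − 0.532) = −0.75 ln(0.468)
  = −0.75 × (-0.759287) = 0.569465 substitutions/site.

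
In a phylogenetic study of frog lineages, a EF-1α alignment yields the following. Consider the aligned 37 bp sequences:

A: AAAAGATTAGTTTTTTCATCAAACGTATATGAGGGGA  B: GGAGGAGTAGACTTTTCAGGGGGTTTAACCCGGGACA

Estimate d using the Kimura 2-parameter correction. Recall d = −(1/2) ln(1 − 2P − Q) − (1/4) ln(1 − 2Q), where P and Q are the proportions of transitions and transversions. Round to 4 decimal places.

1.0762

Of 37 sites, 11 differences are transitions and 9 are transversions, so P = 11/37 ≈ 0.297297 and Q = 9/37 ≈ 0.243243.
Under the Kimura two-parameter model, d = −½ ln(1 − 2P − Q) − ¼ ln(1 − 2Q).
1 − 2P − Q = 0.162163, giving −½ ln(0.162163) = 0.909577.
1 − 2Q = 0.513514, giving −¼ ln(0.513514) = 0.166619.
d = 0.909577 + 0.166619 = 1.076196.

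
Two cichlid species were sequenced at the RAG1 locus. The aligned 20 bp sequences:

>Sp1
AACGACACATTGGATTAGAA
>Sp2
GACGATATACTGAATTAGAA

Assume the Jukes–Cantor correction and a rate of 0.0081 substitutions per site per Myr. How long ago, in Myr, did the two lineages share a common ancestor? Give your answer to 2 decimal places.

The sequences differ at 5 of 20 sites (1, 6, 8, 10, 13), so p = 5/20 = 0.25.
d = −(3/4) ln(1 − 4p/3) = −0.75 ln(1 − 0.333333) = −0.75 ln(0.666667)
  = −0.75 × (-0.405465) = 0.304099 substitutions/site.
Under a molecular clock d = 2μt, so t = d/(2μ) = 0.304099 / (2 × 0.0081) = 18.77 Myr.

18.77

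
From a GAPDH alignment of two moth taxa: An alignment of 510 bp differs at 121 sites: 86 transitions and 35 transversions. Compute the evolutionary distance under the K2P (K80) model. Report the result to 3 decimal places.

0.297

P = 86/510 ≈ 0.168627 and Q = 35/510 ≈ 0.068627.
Under the Kimura two-parameter model, d = −½ ln(1 − 2P − Q) − ¼ ln(1 − 2Q).
1 − 2P − Q = 0.594119, giving −½ ln(0.594119) = 0.260338.
1 − 2Q = 0.862746, giving −¼ ln(0.862746) = 0.036909.
d = 0.260338 + 0.036909 = 0.297247.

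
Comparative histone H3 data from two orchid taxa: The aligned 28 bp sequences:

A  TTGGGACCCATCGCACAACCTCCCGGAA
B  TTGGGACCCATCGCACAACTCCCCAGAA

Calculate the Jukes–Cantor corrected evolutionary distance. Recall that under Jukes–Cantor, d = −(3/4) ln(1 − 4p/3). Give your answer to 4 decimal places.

The sequences differ at 3 of 28 sites (20, 21, 25), so p = 3/28 ≈ 0.107143.
d = −(3/4) ln(1 − 4p/3) = −0.75 ln(1 − 0.142857) = −0.75 ln(0.857143)
  = −0.75 × (-0.154151) = 0.115613 substitutions/site.

0.1156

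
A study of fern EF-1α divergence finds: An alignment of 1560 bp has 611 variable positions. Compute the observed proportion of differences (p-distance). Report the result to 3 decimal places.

0.392

p = 611/1560 = 0.391666… ≈ 0.392 (to 3 d.p.).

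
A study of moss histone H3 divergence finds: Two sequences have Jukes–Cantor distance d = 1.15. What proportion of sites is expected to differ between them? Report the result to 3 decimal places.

0.588

p = (3/4)(1 − e^(−4d/3)) = 0.75 × (1 − e^(-1.533333)) = 0.75 × (1 − 0.215815) = 0.588139.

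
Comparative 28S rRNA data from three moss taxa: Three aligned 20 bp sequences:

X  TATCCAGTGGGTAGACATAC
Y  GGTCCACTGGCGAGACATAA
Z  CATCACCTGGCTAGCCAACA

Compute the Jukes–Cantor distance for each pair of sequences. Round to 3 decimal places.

X–Y: 6/20 sites differ → p = 0.3, d = −0.75 ln(1 − 0.4) = 0.383119 ≈ 0.383.
X–Z: 9/20 sites differ → p = 0.45, d = −0.75 ln(1 − 0.6) = 0.687218 ≈ 0.687.
Y–Z: 8/20 sites differ → p = 0.4, d = −0.75 ln(1 − 0.533333) = 0.571605 ≈ 0.572.

d(X,Y) = 0.383, d(X,Z) = 0.687, d(Y,Z) = 0.572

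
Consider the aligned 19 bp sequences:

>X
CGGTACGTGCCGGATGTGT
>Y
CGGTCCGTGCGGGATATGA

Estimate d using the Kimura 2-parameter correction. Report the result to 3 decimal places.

Of 19 sites, 1 differences are transitions and 3 are transversions, so P = 1/19 ≈ 0.052632 and Q = 3/19 ≈ 0.157895.
Under the Kimura two-parameter model, d = −½ ln(1 − 2P − Q) − ¼ ln(1 − 2Q).
1 − 2P − Q = 0.736841, giving −½ ln(0.736841) = 0.152692.
1 − 2Q = 0.68421, giving −¼ ln(0.68421) = 0.094873.
d = 0.152692 + 0.094873 = 0.247565.

0.248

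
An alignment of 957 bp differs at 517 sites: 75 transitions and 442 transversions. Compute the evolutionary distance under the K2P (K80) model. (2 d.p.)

P = 75/957 ≈ 0.07837 and Q = 442/957 ≈ 0.46186.
Under the Kimura two-parameter model, d = −½ ln(1 − 2P − Q) − ¼ ln(1 − 2Q).
1 − 2P − Q = 0.3814, giving −½ ln(0.3814) = 0.481953.
1 − 2Q = 0.07628, giving −¼ ln(0.07628) = 0.643336.
d = 0.481953 + 0.643336 = 1.125289.

1.13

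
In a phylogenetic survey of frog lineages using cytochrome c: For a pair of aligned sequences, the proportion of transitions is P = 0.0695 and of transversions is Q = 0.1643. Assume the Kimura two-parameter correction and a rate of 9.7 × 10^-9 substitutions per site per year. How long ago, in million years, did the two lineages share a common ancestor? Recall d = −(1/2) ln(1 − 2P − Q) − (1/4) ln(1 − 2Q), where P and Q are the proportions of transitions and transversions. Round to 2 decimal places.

14.45

Under the Kimura two-parameter model, d = −½ ln(1 − 2P − Q) − ¼ ln(1 − 2Q).
1 − 2P − Q = 0.6967, giving −½ ln(0.6967) = 0.180700.
1 − 2Q = 0.6714, giving −¼ ln(0.6714) = 0.099598.
d = 0.180700 + 0.099598 = 0.280298.
Under a molecular clock d = 2μt, so t = d/(2μ) = 0.280298 / (2 × 9.7 × 10^-9) = 14.45 million years.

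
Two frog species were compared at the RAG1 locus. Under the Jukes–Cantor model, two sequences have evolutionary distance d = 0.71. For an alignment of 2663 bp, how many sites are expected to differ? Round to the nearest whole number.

1222

Invert JC69: p = (3/4)(1 − e^(−4d/3)) = 0.75 × (1 − e^(-0.946667)) = 0.75 × (1 − 0.388032) = 0.458976.
Expected differing sites = pL ≈ 0.458976 × 2663 = 1222.253088 ≈ 1222.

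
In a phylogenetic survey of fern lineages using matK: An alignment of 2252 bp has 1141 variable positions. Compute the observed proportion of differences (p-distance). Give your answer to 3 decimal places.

0.507

p = 1141/2252 = 0.506660… ≈ 0.507 (to 3 d.p.).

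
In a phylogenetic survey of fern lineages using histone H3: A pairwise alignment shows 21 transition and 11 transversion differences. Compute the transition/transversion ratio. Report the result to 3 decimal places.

1.909

R = 21/11 = 1.909090… ≈ 1.909 (to 3 d.p.).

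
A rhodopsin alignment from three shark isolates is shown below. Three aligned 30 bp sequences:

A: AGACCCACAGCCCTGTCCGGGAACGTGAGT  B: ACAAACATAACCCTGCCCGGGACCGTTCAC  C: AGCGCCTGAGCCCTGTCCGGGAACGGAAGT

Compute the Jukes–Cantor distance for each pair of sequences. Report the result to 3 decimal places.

A–B: 11/30 sites differ → p ≈ 0.366667, d = −0.75 ln(1 − 0.488889) = 0.503376 ≈ 0.503.
A–C: 6/30 sites differ → p = 0.2, d = −0.75 ln(1 − 0.266667) = 0.232617 ≈ 0.233.
B–C: 14/30 sites differ → p ≈ 0.466667, d = −0.75 ln(1 − 0.622223) = 0.730088 ≈ 0.730.

d(A,B) = 0.503, d(A,C) = 0.233, d(B,C) = 0.730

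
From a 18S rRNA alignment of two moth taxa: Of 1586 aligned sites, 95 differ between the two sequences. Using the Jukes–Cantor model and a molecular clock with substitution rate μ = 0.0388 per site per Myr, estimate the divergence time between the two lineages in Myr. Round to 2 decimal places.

0.80

p = 95/1586 ≈ 0.059899.
d = −(3/4) ln(1 − 4p/3) = −0.75 ln(1 − 0.079865) = −0.75 ln(0.920135)
  = −0.75 × (-0.083235) = 0.062426 substitutions/site.
Under a molecular clock d = 2μt, so t = d/(2μ) = 0.062426 / (2 × 0.0388) = 0.80 Myr.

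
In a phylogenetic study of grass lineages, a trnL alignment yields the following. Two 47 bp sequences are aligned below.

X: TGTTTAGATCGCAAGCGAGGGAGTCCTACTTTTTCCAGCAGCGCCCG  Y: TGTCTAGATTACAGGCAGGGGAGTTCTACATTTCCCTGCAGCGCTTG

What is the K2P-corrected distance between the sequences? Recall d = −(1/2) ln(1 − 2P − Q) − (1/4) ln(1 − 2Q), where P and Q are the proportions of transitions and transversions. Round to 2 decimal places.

0.34

Of 47 sites, 10 differences are transitions and 2 are transversions, so P = 10/47 ≈ 0.212766 and Q = 2/47 ≈ 0.042553.
Under the Kimura two-parameter model, d = −½ ln(1 − 2P − Q) − ¼ ln(1 − 2Q).
1 − 2P − Q = 0.531915, giving −½ ln(0.531915) = 0.315636.
1 − 2Q = 0.914894, giving −¼ ln(0.914894) = 0.022237.
d = 0.315636 + 0.022237 = 0.337873.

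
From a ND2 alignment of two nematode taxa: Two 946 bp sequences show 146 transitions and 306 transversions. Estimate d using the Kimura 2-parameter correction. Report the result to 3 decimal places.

0.760

P = 146/946 ≈ 0.154334 and Q = 306/946 ≈ 0.323467.
Under the Kimura two-parameter model, d = −½ ln(1 − 2P − Q) − ¼ ln(1 − 2Q).
1 − 2P − Q = 0.367865, giving −½ ln(0.367865) = 0.500020.
1 − 2Q = 0.353066, giving −¼ ln(0.353066) = 0.260275.
d = 0.500020 + 0.260275 = 0.760295.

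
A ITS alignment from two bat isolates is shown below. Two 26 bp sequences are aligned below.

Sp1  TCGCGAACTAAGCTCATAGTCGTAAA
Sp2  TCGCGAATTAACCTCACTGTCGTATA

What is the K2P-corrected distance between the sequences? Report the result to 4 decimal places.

0.2224

Of 26 sites, 2 differences are transitions and 3 are transversions, so P = 2/26 ≈ 0.076923 and Q = 3/26 ≈ 0.115385.
Under the Kimura two-parameter model, d = −½ ln(1 − 2P − Q) − ¼ ln(1 − 2Q).
1 − 2P − Q = 0.730769, giving −½ ln(0.730769) = 0.156829.
1 − 2Q = 0.76923, giving −¼ ln(0.76923) = 0.065591.
d = 0.156829 + 0.065591 = 0.222420.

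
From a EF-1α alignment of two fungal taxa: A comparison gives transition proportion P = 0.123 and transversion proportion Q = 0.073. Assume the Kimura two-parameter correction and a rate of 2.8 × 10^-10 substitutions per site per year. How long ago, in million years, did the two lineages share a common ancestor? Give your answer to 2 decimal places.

413.49

Under the Kimura two-parameter model, d = −½ ln(1 − 2P − Q) − ¼ ln(1 − 2Q).
1 − 2P − Q = 0.681, giving −½ ln(0.681) = 0.192096.
1 − 2Q = 0.854, giving −¼ ln(0.854) = 0.039456.
d = 0.192096 + 0.039456 = 0.231552.
Under a molecular clock d = 2μt, so t = d/(2μ) = 0.231552 / (2 × 2.8 × 10^-10) = 413.49 million years.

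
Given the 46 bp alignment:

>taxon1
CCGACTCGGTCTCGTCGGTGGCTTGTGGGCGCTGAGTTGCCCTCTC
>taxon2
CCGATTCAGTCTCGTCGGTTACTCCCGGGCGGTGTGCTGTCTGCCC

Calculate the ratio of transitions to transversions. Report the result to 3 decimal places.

1.800

Transitions are A↔G and C↔T; transversions are all other mismatches.
Transitions: 9. Transversions: 5.
R = 9/5 = 1.800.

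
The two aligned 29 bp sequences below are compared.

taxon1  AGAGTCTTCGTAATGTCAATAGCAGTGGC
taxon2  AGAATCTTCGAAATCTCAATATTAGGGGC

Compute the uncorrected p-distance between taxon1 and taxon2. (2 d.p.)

0.21

The sequences differ at 6 of 29 positions (sites 4, 11, 15, 22, 23, 26).
p = 6/29 = 0.206896… ≈ 0.21 (to 2 d.p.).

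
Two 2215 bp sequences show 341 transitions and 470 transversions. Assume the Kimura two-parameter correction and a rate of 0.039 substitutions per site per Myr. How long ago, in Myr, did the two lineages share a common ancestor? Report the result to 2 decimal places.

P = 341/2215 ≈ 0.15395 and Q = 470/2215 ≈ 0.21219.
Under the Kimura two-parameter model, d = −½ ln(1 − 2P − Q) − ¼ ln(1 − 2Q).
1 − 2P − Q = 0.47991, giving −½ ln(0.47991) = 0.367078.
1 − 2Q = 0.57562, giving −¼ ln(0.57562) = 0.138077.
d = 0.367078 + 0.138077 = 0.505155.
Under a molecular clock d = 2μt, so t = d/(2μ) = 0.505155 / (2 × 0.039) = 6.48 Myr.

6.48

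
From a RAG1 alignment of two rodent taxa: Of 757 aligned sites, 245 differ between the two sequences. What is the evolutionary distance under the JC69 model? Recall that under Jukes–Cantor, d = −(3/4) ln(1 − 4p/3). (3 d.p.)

p = 245/757 ≈ 0.323646.
d = −(3/4) ln(1 − 4p/3) = −0.75 ln(1 − 0.431528) = −0.75 ln(0.568472)
  = −0.75 × (-0.564803) = 0.423602 substitutions/site.

0.424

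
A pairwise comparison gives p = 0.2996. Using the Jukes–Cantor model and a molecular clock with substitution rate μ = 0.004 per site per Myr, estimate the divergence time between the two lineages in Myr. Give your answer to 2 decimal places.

47.81

d = −(3/4) ln(1 − 4p/3) = −0.75 ln(1 − 0.399467) = −0.75 ln(0.600533)
  = −0.75 × (-0.509938) = 0.382454 substitutions/site.
Under a molecular clock d = 2μt, so t = d/(2μ) = 0.382454 / (2 × 0.004) = 47.81 Myr.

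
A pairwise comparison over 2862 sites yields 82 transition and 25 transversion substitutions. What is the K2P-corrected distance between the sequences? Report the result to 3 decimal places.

P = 82/2862 ≈ 0.028651 and Q = 25/2862 ≈ 0.008735.
Under the Kimura two-parameter model, d = −½ ln(1 − 2P − Q) − ¼ ln(1 − 2Q).
1 − 2P − Q = 0.933963, giving −½ ln(0.933963) = 0.034159.
1 − 2Q = 0.98253, giving −¼ ln(0.98253) = 0.004406.
d = 0.034159 + 0.004406 = 0.038565.

0.039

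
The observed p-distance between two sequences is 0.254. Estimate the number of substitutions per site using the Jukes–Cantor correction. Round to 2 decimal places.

d = −(3/4) ln(1 − 4p/3) = −0.75 ln(1 − 0.338667) = −0.75 ln(0.661333)
  = −0.75 × (-0.413498) = 0.310124 substitutions/site.

0.31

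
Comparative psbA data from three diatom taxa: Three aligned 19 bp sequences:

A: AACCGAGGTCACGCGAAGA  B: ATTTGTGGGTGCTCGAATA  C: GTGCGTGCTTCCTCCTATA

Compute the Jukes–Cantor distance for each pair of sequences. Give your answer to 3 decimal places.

A–B: 9/19 sites differ → p ≈ 0.473684, d = −0.75 ln(1 − 0.631579) = 0.748897 ≈ 0.749.
A–C: 11/19 sites differ → p ≈ 0.578947, d = −0.75 ln(1 − 0.771929) = 1.108574 ≈ 1.109.
B–C: 8/19 sites differ → p ≈ 0.421053, d = −0.75 ln(1 − 0.561404) = 0.618132 ≈ 0.618.

d(A,B) = 0.749, d(A,C) = 1.109, d(B,C) = 0.618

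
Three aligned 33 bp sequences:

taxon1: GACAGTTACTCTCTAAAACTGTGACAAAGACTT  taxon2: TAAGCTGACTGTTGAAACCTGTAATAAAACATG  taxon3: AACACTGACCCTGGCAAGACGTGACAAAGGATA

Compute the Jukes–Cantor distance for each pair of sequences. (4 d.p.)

d(taxon1,taxon2) = 0.6987, d(taxon1,taxon3) = 0.5587, d(taxon2,taxon3) = 0.6987

taxon1–taxon2: 15/33 sites differ → p ≈ 0.454545, d = −0.75 ln(1 − 0.60606) = 0.698667 ≈ 0.6987.
taxon1–taxon3: 13/33 sites differ → p ≈ 0.393939, d = −0.75 ln(1 − 0.525252) = 0.558728 ≈ 0.5587.
taxon2–taxon3: 15/33 sites differ → p ≈ 0.454545, d = −0.75 ln(1 − 0.60606) = 0.698667 ≈ 0.6987.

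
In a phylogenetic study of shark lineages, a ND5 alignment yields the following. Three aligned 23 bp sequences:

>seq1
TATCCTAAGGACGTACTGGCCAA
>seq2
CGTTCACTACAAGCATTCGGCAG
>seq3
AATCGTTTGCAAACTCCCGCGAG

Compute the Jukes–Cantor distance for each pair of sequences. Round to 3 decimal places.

d(seq1,seq2) = 1.252, d(seq1,seq3) = 1.051, d(seq2,seq3) = 1.051

seq1–seq2: 14/23 sites differ → p ≈ 0.608696, d = −0.75 ln(1 − 0.811595) = 1.251871 ≈ 1.252.
seq1–seq3: 13/23 sites differ → p ≈ 0.565217, d = −0.75 ln(1 − 0.753623) = 1.050669 ≈ 1.051.
seq2–seq3: 13/23 sites differ → p ≈ 0.565217, d = −0.75 ln(1 − 0.753623) = 1.050669 ≈ 1.051.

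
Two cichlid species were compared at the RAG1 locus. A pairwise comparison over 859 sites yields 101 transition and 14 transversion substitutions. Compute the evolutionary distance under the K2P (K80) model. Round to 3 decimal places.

0.153

P = 101/859 ≈ 0.117579 and Q = 14/859 ≈ 0.016298.
Under the Kimura two-parameter model, d = −½ ln(1 − 2P − Q) − ¼ ln(1 − 2Q).
1 − 2P − Q = 0.748544, giving −½ ln(0.748544) = 0.144813.
1 − 2Q = 0.967404, giving −¼ ln(0.967404) = 0.008285.
d = 0.144813 + 0.008285 = 0.153098.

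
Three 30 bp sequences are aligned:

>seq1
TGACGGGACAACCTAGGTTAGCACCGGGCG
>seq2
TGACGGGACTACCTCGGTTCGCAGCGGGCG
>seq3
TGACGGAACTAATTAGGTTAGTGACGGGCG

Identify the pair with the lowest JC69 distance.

seq1–seq2: 4/30 differ, p = 0.133, d = 0.147.
seq1–seq3: 7/30 differ, p = 0.233, d = 0.280.
seq2–seq3: 8/30 differ, p = 0.267, d = 0.330.
The smallest distance is between seq1 and seq2.

seq1 and seq2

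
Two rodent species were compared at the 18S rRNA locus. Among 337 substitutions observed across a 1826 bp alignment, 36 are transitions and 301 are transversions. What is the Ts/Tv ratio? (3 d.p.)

0.120

R = 36/301 = 0.119601… ≈ 0.120 (to 3 d.p.).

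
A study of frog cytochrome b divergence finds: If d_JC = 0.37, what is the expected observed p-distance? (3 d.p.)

p = (3/4)(1 − e^(−4d/3)) = 0.75 × (1 − e^(-0.493333)) = 0.75 × (1 − 0.610588) = 0.292059.

0.292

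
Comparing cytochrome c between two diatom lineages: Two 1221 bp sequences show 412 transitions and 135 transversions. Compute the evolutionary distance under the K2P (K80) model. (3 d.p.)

P = 412/1221 ≈ 0.337428 and Q = 135/1221 ≈ 0.110565.
Under the Kimura two-parameter model, d = −½ ln(1 − 2P − Q) − ¼ ln(1 − 2Q).
1 − 2P − Q = 0.214579, giving −½ ln(0.214579) = 0.769539.
1 − 2Q = 0.77887, giving −¼ ln(0.77887) = 0.062478.
d = 0.769539 + 0.062478 = 0.832017.

0.832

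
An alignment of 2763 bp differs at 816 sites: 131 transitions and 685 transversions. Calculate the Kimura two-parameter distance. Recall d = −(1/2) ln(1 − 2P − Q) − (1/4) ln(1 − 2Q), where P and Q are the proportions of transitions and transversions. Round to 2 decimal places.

0.38

P = 131/2763 ≈ 0.047412 and Q = 685/2763 ≈ 0.247919.
Under the Kimura two-parameter model, d = −½ ln(1 − 2P − Q) − ¼ ln(1 − 2Q).
1 − 2P − Q = 0.657257, giving −½ ln(0.657257) = 0.209840.
1 − 2Q = 0.504162, giving −¼ ln(0.504162) = 0.171214.
d = 0.209840 + 0.171214 = 0.381054.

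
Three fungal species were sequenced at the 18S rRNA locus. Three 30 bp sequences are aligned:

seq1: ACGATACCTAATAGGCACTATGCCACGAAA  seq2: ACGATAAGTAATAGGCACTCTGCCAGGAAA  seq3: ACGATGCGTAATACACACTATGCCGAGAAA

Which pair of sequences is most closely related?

seq1–seq2: 4/30 differ, p = 0.133, d = 0.147.
seq1–seq3: 6/30 differ, p = 0.200, d = 0.233.
seq2–seq3: 7/30 differ, p = 0.233, d = 0.280.
The smallest distance is between seq1 and seq2.

seq1 and seq2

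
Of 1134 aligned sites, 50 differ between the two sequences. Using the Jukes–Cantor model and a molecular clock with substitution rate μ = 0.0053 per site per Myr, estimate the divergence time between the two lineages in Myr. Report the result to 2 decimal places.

4.29

p = 50/1134 ≈ 0.044092.
d = −(3/4) ln(1 − 4p/3) = −0.75 ln(1 − 0.058789) = −0.75 ln(0.941211)
  = −0.75 × (-0.060588) = 0.045441 substitutions/site.
Under a molecular clock d = 2μt, so t = d/(2μ) = 0.045441 / (2 × 0.0053) = 4.29 Myr.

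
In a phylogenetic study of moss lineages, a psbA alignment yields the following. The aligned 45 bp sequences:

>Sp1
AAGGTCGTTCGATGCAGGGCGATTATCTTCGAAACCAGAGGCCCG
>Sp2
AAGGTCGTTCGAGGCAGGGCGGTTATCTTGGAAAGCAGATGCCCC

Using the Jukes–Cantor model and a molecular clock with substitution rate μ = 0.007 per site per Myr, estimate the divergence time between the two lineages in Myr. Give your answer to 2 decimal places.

10.49

The sequences differ at 6 of 45 sites (13, 22, 30, 35, 40, 45), so p = 6/45 ≈ 0.133333.
d = −(3/4) ln(1 − 4p/3) = −0.75 ln(1 − 0.177777) = −0.75 ln(0.822223)
  = −0.75 × (-0.195744) = 0.146808 substitutions/site.
Under a molecular clock d = 2μt, so t = d/(2μ) = 0.146808 / (2 × 0.007) = 10.49 Myr.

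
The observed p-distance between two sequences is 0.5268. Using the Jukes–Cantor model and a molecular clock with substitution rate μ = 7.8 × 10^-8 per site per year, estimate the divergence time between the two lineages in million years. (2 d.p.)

5.83

d = −(3/4) ln(1 − 4p/3) = −0.75 ln(1 − 0.7024) = −0.75 ln(0.2976)
  = −0.75 × (-1.212005) = 0.909004 substitutions/site.
Under a molecular clock d = 2μt, so t = d/(2μ) = 0.909004 / (2 × 7.8 × 10^-8) = 5.83 million years.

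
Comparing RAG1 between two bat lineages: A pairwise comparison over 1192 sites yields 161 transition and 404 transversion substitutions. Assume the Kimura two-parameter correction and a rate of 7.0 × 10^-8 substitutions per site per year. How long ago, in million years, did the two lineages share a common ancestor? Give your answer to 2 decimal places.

5.38

P = 161/1192 ≈ 0.135067 and Q = 404/1192 ≈ 0.338926.
Under the Kimura two-parameter model, d = −½ ln(1 − 2P − Q) − ¼ ln(1 − 2Q).
1 − 2P − Q = 0.39094, giving −½ ln(0.39094) = 0.469601.
1 − 2Q = 0.322148, giving −¼ ln(0.322148) = 0.283186.
d = 0.469601 + 0.283186 = 0.752787.
Under a molecular clock d = 2μt, so t = d/(2μ) = 0.752787 / (2 × 7.0 × 10^-8) = 5.38 million years.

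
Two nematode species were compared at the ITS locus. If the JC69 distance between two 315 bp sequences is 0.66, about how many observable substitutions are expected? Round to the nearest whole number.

138

Invert JC69: p = (3/4)(1 − e^(−4d/3)) = 0.75 × (1 − e^(-0.88)) = 0.75 × (1 − 0.414783) = 0.438913.
Expected differing sites = pL ≈ 0.438913 × 315 = 138.257595 ≈ 138.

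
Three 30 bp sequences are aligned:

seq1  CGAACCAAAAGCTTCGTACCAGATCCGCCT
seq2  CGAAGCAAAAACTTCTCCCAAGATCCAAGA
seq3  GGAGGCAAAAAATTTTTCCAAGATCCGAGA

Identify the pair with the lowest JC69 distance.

seq1–seq2: 10/30 differ, p = 0.333, d = 0.441.
seq1–seq3: 12/30 differ, p = 0.400, d = 0.572.
seq2–seq3: 6/30 differ, p = 0.200, d = 0.233.
The smallest distance is between seq2 and seq3.

seq2 and seq3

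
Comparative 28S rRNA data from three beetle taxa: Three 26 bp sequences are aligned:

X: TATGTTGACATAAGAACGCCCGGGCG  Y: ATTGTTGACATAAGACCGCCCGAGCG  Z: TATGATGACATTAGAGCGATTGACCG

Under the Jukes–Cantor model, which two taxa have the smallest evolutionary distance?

X–Y: 4/26 differ, p = 0.154, d = 0.172.
X–Z: 8/26 differ, p = 0.308, d = 0.396.
Y–Z: 9/26 differ, p = 0.346, d = 0.464.
The smallest distance is between X and Y.

X and Y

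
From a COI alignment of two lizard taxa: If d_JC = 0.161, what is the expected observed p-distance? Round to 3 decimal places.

p = (3/4)(1 − e^(−4d/3)) = 0.75 × (1 − e^(-0.214667)) = 0.75 × (1 − 0.806810) = 0.144893.

0.145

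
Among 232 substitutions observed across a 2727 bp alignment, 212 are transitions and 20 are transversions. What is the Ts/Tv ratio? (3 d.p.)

R = 212/20 = 10.600.

10.600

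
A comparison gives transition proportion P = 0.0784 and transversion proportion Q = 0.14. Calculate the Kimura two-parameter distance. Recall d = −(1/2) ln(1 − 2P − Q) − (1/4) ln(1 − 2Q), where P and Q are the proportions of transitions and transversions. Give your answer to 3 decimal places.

0.258

Under the Kimura two-parameter model, d = −½ ln(1 − 2P − Q) − ¼ ln(1 − 2Q).
1 − 2P − Q = 0.7032, giving −½ ln(0.7032) = 0.176057.
1 − 2Q = 0.72, giving −¼ ln(0.72) = 0.082126.
d = 0.176057 + 0.082126 = 0.258183.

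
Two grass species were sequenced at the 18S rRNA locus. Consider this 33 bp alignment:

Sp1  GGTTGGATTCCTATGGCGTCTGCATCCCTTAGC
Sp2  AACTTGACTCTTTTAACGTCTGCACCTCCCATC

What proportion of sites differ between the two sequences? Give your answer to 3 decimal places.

The sequences differ at 14 of 33 positions.
p = 14/33 = 0.424242… ≈ 0.424 (to 3 d.p.).

0.424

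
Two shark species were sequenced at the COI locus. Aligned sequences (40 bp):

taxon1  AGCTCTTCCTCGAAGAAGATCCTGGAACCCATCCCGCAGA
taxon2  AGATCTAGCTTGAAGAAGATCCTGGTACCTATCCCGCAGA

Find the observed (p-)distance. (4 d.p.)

The sequences differ at 6 of 40 positions (sites 3, 7, 8, 11, 26, 30).
p = 6/40 = 0.1500.

0.1500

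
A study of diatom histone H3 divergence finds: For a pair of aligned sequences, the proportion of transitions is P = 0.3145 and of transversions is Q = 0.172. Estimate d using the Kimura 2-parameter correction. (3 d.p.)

Under the Kimura two-parameter model, d = −½ ln(1 − 2P − Q) − ¼ ln(1 − 2Q).
1 − 2P − Q = 0.199, giving −½ ln(0.199) = 0.807225.
1 − 2Q = 0.656, giving −¼ ln(0.656) = 0.105399.
d = 0.807225 + 0.105399 = 0.912624.

0.913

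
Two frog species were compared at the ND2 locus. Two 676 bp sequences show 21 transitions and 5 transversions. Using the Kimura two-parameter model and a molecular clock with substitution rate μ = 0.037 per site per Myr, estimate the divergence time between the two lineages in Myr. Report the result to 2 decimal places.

P = 21/676 ≈ 0.031065 and Q = 5/676 ≈ 0.007396.
Under the Kimura two-parameter model, d = −½ ln(1 − 2P − Q) − ¼ ln(1 − 2Q).
1 − 2P − Q = 0.930474, giving −½ ln(0.930474) = 0.036031.
1 − 2Q = 0.985208, giving −¼ ln(0.985208) = 0.003726.
d = 0.036031 + 0.003726 = 0.039757.
Under a molecular clock d = 2μt, so t = d/(2μ) = 0.039757 / (2 × 0.037) = 0.54 Myr.

0.54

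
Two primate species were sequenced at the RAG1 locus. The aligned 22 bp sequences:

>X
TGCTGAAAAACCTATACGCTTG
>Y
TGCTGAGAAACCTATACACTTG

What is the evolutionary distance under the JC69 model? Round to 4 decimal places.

0.0969

The sequences differ at 2 of 22 sites (7, 18), so p = 2/22 ≈ 0.090909.
d = −(3/4) ln(1 − 4p/3) = −0.75 ln(1 − 0.121212) = −0.75 ln(0.878788)
  = −0.75 × (-0.129212) = 0.096909 substitutions/site.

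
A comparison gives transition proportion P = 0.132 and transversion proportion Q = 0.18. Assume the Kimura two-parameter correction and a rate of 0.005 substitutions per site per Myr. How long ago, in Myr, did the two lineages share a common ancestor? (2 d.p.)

Under the Kimura two-parameter model, d = −½ ln(1 − 2P − Q) − ¼ ln(1 − 2Q).
1 − 2P − Q = 0.556, giving −½ ln(0.556) = 0.293493.
1 − 2Q = 0.64, giving −¼ ln(0.64) = 0.111572.
d = 0.293493 + 0.111572 = 0.405065.
Under a molecular clock d = 2μt, so t = d/(2μ) = 0.405065 / (2 × 0.005) = 40.51 Myr.

40.51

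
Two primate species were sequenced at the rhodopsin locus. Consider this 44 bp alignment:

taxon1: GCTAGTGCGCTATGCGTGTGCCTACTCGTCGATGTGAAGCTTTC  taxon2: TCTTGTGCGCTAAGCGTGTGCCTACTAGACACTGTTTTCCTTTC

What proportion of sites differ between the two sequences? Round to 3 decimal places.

0.250

The sequences differ at 11 of 44 positions.
p = 11/44 = 0.250.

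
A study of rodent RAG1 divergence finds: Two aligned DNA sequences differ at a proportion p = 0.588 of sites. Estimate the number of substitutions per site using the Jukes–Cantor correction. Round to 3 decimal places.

1.149

d = −(3/4) ln(1 − 4p/3) = −0.75 ln(1 − 0.784) = −0.75 ln(0.216)
  = −0.75 × (-1.532477) = 1.149358 substitutions/site.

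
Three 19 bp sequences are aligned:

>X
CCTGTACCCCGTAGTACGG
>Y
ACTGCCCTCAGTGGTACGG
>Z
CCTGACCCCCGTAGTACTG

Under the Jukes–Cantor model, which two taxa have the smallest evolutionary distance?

X and Z

X–Y: 6/19 differ, p = 0.316, d = 0.410.
X–Z: 3/19 differ, p = 0.158, d = 0.177.
Y–Z: 6/19 differ, p = 0.316, d = 0.410.
The smallest distance is between X and Z.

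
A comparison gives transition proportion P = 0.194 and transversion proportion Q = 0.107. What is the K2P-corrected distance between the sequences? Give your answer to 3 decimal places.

0.402

Under the Kimura two-parameter model, d = −½ ln(1 − 2P − Q) − ¼ ln(1 − 2Q).
1 − 2P − Q = 0.505, giving −½ ln(0.505) = 0.341598.
1 − 2Q = 0.786, giving −¼ ln(0.786) = 0.060200.
d = 0.341598 + 0.060200 = 0.401798.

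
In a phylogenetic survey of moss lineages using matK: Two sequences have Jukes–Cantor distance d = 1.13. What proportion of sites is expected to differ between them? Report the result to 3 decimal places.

0.584

p = (3/4)(1 − e^(−4d/3)) = 0.75 × (1 − e^(-1.506667)) = 0.75 × (1 − 0.221647) = 0.583765.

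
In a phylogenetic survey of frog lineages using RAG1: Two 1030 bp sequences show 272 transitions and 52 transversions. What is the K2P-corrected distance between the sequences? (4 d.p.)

0.4587

P = 272/1030 ≈ 0.264078 and Q = 52/1030 ≈ 0.050485.
Under the Kimura two-parameter model, d = −½ ln(1 − 2P − Q) − ¼ ln(1 − 2Q).
1 − 2P − Q = 0.421359, giving −½ ln(0.421359) = 0.432135.
1 − 2Q = 0.89903, giving −¼ ln(0.89903) = 0.026610.
d = 0.432135 + 0.026610 = 0.458745.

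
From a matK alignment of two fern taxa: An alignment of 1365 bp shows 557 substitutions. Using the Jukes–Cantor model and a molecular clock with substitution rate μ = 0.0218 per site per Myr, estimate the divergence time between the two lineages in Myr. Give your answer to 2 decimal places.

13.51

p = 557/1365 ≈ 0.408059.
d = −(3/4) ln(1 − 4p/3) = −0.75 ln(1 − 0.544079) = −0.75 ln(0.455921)
  = −0.75 × (-0.785436) = 0.589077 substitutions/site.
Under a molecular clock d = 2μt, so t = d/(2μ) = 0.589077 / (2 × 0.0218) = 13.51 Myr.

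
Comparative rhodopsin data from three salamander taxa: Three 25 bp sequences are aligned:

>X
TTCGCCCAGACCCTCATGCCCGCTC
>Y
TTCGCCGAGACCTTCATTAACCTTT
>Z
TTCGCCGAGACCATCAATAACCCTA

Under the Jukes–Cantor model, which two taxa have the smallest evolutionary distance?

X–Y: 8/25 differ, p = 0.320, d = 0.417.
X–Z: 8/25 differ, p = 0.320, d = 0.417.
Y–Z: 4/25 differ, p = 0.160, d = 0.180.
The smallest distance is between Y and Z.

Y and Z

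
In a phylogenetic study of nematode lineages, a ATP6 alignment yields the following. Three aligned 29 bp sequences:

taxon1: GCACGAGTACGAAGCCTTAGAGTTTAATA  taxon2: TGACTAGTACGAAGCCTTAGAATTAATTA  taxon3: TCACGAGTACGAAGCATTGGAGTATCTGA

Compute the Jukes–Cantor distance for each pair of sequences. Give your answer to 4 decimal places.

d(taxon1,taxon2) = 0.2421, d(taxon1,taxon3) = 0.2913, d(taxon2,taxon3) = 0.4006

taxon1–taxon2: 6/29 sites differ → p ≈ 0.206897, d = −0.75 ln(1 − 0.275863) = 0.242081 ≈ 0.2421.
taxon1–taxon3: 7/29 sites differ → p ≈ 0.241379, d = −0.75 ln(1 − 0.321839) = 0.291278 ≈ 0.2913.
taxon2–taxon3: 9/29 sites differ → p ≈ 0.310345, d = −0.75 ln(1 − 0.413793) = 0.400562 ≈ 0.4006.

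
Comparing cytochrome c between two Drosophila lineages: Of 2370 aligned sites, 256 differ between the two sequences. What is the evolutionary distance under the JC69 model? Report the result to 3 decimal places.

0.117

p = 256/2370 ≈ 0.108017.
d = −(3/4) ln(1 − 4p/3) = −0.75 ln(1 − 0.144023) = −0.75 ln(0.855977)
  = −0.75 × (-0.155512) = 0.116634 substitutions/site.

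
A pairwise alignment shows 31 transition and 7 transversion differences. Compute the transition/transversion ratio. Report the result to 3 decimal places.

4.429

R = 31/7 = 4.428571… ≈ 4.429 (to 3 d.p.).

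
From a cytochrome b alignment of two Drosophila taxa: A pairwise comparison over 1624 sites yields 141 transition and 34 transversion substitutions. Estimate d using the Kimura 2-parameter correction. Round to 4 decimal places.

0.1189

P = 141/1624 ≈ 0.086823 and Q = 34/1624 ≈ 0.020936.
Under the Kimura two-parameter model, d = −½ ln(1 − 2P − Q) − ¼ ln(1 − 2Q).
1 − 2P − Q = 0.805418, giving −½ ln(0.805418) = 0.108197.
1 − 2Q = 0.958128, giving −¼ ln(0.958128) = 0.010693.
d = 0.108197 + 0.010693 = 0.118890.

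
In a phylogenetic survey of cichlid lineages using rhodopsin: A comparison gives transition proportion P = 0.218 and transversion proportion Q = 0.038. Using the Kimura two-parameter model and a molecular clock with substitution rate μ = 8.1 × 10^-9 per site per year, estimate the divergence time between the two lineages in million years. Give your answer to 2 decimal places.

21.05

Under the Kimura two-parameter model, d = −½ ln(1 − 2P − Q) − ¼ ln(1 − 2Q).
1 − 2P − Q = 0.526, giving −½ ln(0.526) = 0.321227.
1 − 2Q = 0.924, giving −¼ ln(0.924) = 0.019761.
d = 0.321227 + 0.019761 = 0.340988.
Under a molecular clock d = 2μt, so t = d/(2μ) = 0.340988 / (2 × 8.1 × 10^-9) = 21.05 million years.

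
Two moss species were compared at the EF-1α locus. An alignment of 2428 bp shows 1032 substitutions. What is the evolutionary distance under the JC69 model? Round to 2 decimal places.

p = 1032/2428 ≈ 0.425041.
d = −(3/4) ln(1 − 4p/3) = −0.75 ln(1 − 0.566721) = −0.75 ln(0.433279)
  = −0.75 × (-0.836373) = 0.627280 substitutions/site.

0.63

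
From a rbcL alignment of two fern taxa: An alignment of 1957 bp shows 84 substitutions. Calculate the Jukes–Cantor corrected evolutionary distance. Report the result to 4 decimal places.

p = 84/1957 ≈ 0.042923.
d = −(3/4) ln(1 − 4p/3) = −0.75 ln(1 − 0.057231) = −0.75 ln(0.942769)
  = −0.75 × (-0.058934) = 0.044201 substitutions/site.

0.0442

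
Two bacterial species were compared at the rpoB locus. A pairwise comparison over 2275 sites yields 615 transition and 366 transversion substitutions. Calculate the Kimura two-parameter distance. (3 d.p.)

P = 615/2275 ≈ 0.27033 and Q = 366/2275 ≈ 0.160879.
Under the Kimura two-parameter model, d = −½ ln(1 − 2P − Q) − ¼ ln(1 − 2Q).
1 − 2P − Q = 0.298461, giving −½ ln(0.298461) = 0.604558.
1 − 2Q = 0.678242, giving −¼ ln(0.678242) = 0.097063.
d = 0.604558 + 0.097063 = 0.701621.

0.702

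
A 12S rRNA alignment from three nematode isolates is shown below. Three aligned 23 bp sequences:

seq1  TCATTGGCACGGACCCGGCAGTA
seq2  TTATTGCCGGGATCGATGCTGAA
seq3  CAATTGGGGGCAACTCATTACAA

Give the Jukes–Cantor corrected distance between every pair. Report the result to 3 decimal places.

d(seq1,seq2) = 0.761, d(seq1,seq3) = 1.051, d(seq2,seq3) = 1.051

seq1–seq2: 11/23 sites differ → p ≈ 0.478261, d = −0.75 ln(1 − 0.637681) = 0.761423 ≈ 0.761.
seq1–seq3: 13/23 sites differ → p ≈ 0.565217, d = −0.75 ln(1 − 0.753623) = 1.050669 ≈ 1.051.
seq2–seq3: 13/23 sites differ → p ≈ 0.565217, d = −0.75 ln(1 − 0.753623) = 1.050669 ≈ 1.051.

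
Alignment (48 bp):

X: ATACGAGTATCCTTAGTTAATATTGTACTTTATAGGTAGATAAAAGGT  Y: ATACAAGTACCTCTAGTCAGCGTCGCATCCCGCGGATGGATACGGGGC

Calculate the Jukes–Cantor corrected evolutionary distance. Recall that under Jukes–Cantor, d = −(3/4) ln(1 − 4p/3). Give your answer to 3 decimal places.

The sequences differ at 23 of 48 sites, so p = 23/48 ≈ 0.479167.
d = −(3/4) ln(1 − 4p/3) = −0.75 ln(1 − 0.638889) = −0.75 ln(0.361111)
  = −0.75 × (-1.018570) = 0.763928 substitutions/site.

0.764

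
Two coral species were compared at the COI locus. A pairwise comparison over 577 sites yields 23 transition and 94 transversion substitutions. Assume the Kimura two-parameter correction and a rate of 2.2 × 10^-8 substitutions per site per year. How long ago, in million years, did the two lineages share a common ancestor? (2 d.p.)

P = 23/577 ≈ 0.039861 and Q = 94/577 ≈ 0.162912.
Under the Kimura two-parameter model, d = −½ ln(1 − 2P − Q) − ¼ ln(1 − 2Q).
1 − 2P − Q = 0.757366, giving −½ ln(0.757366) = 0.138954.
1 − 2Q = 0.674176, giving −¼ ln(0.674176) = 0.098566.
d = 0.138954 + 0.098566 = 0.237520.
Under a molecular clock d = 2μt, so t = d/(2μ) = 0.237520 / (2 × 2.2 × 10^-8) = 5.40 million years.

5.40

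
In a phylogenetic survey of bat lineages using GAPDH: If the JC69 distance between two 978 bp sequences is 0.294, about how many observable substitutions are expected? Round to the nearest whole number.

Invert JC69: p = (3/4)(1 − e^(−4d/3)) = 0.75 × (1 − e^(-0.392)) = 0.75 × (1 − 0.675704) = 0.243222.
Expected differing sites = pL ≈ 0.243222 × 978 = 237.871116 ≈ 238.

238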